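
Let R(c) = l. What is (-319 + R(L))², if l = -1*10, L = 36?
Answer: 108241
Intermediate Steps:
l = -10
R(c) = -10
(-319 + R(L))² = (-319 - 10)² = (-329)² = 108241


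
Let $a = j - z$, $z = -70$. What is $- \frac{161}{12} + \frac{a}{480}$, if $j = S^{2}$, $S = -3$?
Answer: $- \frac{6361}{480} \approx -13.252$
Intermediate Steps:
$j = 9$ ($j = \left(-3\right)^{2} = 9$)
$a = 79$ ($a = 9 - -70 = 9 + 70 = 79$)
$- \frac{161}{12} + \frac{a}{480} = - \frac{161}{12} + \frac{79}{480} = - \frac{6361}{480}$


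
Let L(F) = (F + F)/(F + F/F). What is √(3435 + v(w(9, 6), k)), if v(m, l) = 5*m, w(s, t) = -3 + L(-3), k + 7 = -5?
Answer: √3435 ≈ 58.609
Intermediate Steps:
k = -12 (k = -7 - 5 = -12)
L(F) = 2*F/(1 + F) (L(F) = (2*F)/(F + 1) = (2*F)/(1 + F) = 2*F/(1 + F))
w(s, t) = 0 (w(s, t) = -3 + 2*(-3)/(1 - 3) = -3 + 2*(-3)/(-2) = -3 + 2*(-3)*(-½) = -3 + 3 = 0)
√(3435 + v(w(9, 6), k)) = √(3435 + 5*0) = √(3435 + 0) = √3435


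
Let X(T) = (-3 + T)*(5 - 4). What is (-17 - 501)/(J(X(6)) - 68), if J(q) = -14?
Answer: 259/41 ≈ 6.3171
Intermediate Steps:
X(T) = -3 + T (X(T) = (-3 + T)*1 = -3 + T)
(-17 - 501)/(J(X(6)) - 68) = (-17 - 501)/(-14 - 68) = -518/(-82) = -518*(-1/82) = 259/41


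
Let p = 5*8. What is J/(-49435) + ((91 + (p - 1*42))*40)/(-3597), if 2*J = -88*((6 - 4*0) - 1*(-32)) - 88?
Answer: -169816148/177817695 ≈ -0.95500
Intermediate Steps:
p = 40
J = -1716 (J = (-88*((6 - 4*0) - 1*(-32)) - 88)/2 = (-88*((6 + 0) + 32) - 88)/2 = (-88*(6 + 32) - 88)/2 = (-88*38 - 88)/2 = (-3344 - 88)/2 = (½)*(-3432) = -1716)
J/(-49435) + ((91 + (p - 1*42))*40)/(-3597) = -1716/(-49435) + ((91 + (40 - 1*42))*40)/(-3597) = -1716*(-1/49435) + ((91 + (40 - 42))*40)*(-1/3597) = 1716/49435 + ((91 - 2)*40)*(-1/3597) = 1716/49435 + (89*40)*(-1/3597) = 1716/49435 + 3560*(-1/3597) = 1716/49435 - 3560/3597 = -169816148/177817695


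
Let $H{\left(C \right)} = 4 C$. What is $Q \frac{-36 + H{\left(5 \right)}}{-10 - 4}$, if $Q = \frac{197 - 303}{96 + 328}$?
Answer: $- \frac{2}{7} \approx -0.28571$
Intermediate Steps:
$Q = - \frac{1}{4}$ ($Q = - \frac{106}{424} = \left(-106\right) \frac{1}{424} = - \frac{1}{4} \approx -0.25$)
$Q \frac{-36 + H{\left(5 \right)}}{-10 - 4} = - \frac{\left(-36 + 4 \cdot 5\right) \frac{1}{-10 - 4}}{4} = - \frac{\left(-36 + 20\right) \frac{1}{-14}}{4} = - \frac{\left(-16\right) \left(- \frac{1}{14}\right)}{4} = \left(- \frac{1}{4}\right) \frac{8}{7} = - \frac{2}{7}$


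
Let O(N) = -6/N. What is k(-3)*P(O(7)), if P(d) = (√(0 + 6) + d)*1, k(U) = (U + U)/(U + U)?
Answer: -6/7 + √6 ≈ 1.5923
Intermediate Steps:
k(U) = 1 (k(U) = (2*U)/((2*U)) = (2*U)*(1/(2*U)) = 1)
P(d) = d + √6 (P(d) = (√6 + d)*1 = (d + √6)*1 = d + √6)
k(-3)*P(O(7)) = 1*(-6/7 + √6) = -6/7 + √6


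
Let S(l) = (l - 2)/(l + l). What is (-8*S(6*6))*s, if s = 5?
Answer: -170/9 ≈ -18.889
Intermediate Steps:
S(l) = (-2 + l)/(2*l) (S(l) = (-2 + l)/((2*l)) = (-2 + l)*(1/(2*l)) = (-2 + l)/(2*l))
(-8*S(6*6))*s = -4*(-2 + 6*6)/(6*6)*5 = -4*(-2 + 36)/36*5 = -4*34/36*5 = -8*17/36*5 = -34/9*5 = -170/9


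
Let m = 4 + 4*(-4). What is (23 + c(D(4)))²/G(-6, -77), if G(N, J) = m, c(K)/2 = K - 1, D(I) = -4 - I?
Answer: -25/12 ≈ -2.0833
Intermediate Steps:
c(K) = -2 + 2*K (c(K) = 2*(K - 1) = 2*(-1 + K) = -2 + 2*K)
m = -12 (m = 4 - 16 = -12)
G(N, J) = -12
(23 + c(D(4)))²/G(-6, -77) = (23 + (-2 + 2*(-4 - 1*4)))²/(-12) = (23 + (-2 + 2*(-4 - 4)))²*(-1/12) = (23 + (-2 + 2*(-8)))²*(-1/12) = (23 + (-2 - 16))²*(-1/12) = (23 - 18)²*(-1/12) = 5²*(-1/12) = 25*(-1/12) = -25/12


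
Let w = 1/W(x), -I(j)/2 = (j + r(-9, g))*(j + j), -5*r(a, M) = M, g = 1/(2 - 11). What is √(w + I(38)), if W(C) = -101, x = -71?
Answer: I*√13264995085/1515 ≈ 76.022*I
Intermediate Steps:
g = -⅑ (g = 1/(-9) = -⅑ ≈ -0.11111)
r(a, M) = -M/5
I(j) = -4*j*(1/45 + j) (I(j) = -2*(j - ⅕*(-⅑))*(j + j) = -2*(j + 1/45)*2*j = -2*(1/45 + j)*2*j = -4*j*(1/45 + j))
w = -1/101 (w = 1/(-101) = -1/101 ≈ -0.0099010)
√(w + I(38)) = √(-1/101 - 4/45*38*(1 + 45*38)) = √(-1/101 - 4/45*38*(1 + 1710)) = √(-1/101 - 4/45*38*1711) = √(-1/101 - 260072/45) = √(-26267317/4545) = I*√13264995085/1515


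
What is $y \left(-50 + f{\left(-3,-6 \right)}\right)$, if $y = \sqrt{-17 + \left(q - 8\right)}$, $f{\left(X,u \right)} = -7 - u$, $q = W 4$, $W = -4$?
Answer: $- 51 i \sqrt{41} \approx - 326.56 i$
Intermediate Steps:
$q = -16$ ($q = \left(-4\right) 4 = -16$)
$y = i \sqrt{41}$ ($y = \sqrt{-17 - 24} = \sqrt{-41} = i \sqrt{41} \approx 6.4031 i$)
$y \left(-50 + f{\left(-3,-6 \right)}\right) = i \sqrt{41} \left(-50 - 1\right) = i \sqrt{41} \left(-51\right) = - 51 i \sqrt{41}$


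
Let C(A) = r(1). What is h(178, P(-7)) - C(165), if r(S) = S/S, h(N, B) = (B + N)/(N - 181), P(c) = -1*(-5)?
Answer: -62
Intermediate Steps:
P(c) = 5
h(N, B) = (B + N)/(-181 + N)
r(S) = 1
C(A) = 1
h(178, P(-7)) - C(165) = (5 + 178)/(-181 + 178) - 1*1 = 183/(-3) - 1 = -⅓*183 - 1 = -61 - 1 = -62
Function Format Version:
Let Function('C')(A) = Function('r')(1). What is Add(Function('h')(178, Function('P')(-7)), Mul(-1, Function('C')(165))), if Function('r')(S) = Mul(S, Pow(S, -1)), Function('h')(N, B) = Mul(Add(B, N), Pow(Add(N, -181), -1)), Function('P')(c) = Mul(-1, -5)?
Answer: -62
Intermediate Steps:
Function('P')(c) = 5
Function('h')(N, B) = Mul(Pow(Add(-181, N), -1), Add(B, N)) (Function('h')(N, B) = Mul(Add(B, N), Pow(Add(-181, N), -1)) = Mul(Pow(Add(-181, N), -1), Add(B, N)))
Function('r')(S) = 1
Function('C')(A) = 1
Add(Function('h')(178, Function('P')(-7)), Mul(-1, Function('C')(165))) = Add(Mul(Pow(Add(-181, 178), -1), Add(5, 178)), Mul(-1, 1)) = Add(Mul(Pow(-3, -1), 183), -1) = Add(Mul(Rational(-1, 3), 183), -1) = Add(-61, -1) = -62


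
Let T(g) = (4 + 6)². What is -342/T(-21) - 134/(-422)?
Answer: -32731/10550 ≈ -3.1025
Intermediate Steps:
T(g) = 100 (T(g) = 10² = 100)
-342/T(-21) - 134/(-422) = -342/100 - 134/(-422) = -342*1/100 - 134*(-1/422) = -171/50 + 67/211 = -32731/10550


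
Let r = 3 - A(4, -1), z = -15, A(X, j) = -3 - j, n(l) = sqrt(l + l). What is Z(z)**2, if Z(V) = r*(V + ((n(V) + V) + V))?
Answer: 49875 - 2250*I*sqrt(30) ≈ 49875.0 - 12324.0*I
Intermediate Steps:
n(l) = sqrt(2)*sqrt(l) (n(l) = sqrt(2*l) = sqrt(2)*sqrt(l))
r = 5 (r = 3 - (-3 - 1*(-1)) = 3 - (-3 + 1) = 3 - 1*(-2) = 3 + 2 = 5)
Z(V) = 15*V + 5*sqrt(2)*sqrt(V) (Z(V) = 5*(V + ((sqrt(2)*sqrt(V) + V) + V)) = 5*(V + ((V + sqrt(2)*sqrt(V)) + V)) = 5*(V + (2*V + sqrt(2)*sqrt(V))) = 5*(3*V + sqrt(2)*sqrt(V)) = 15*V + 5*sqrt(2)*sqrt(V))
Z(z)**2 = (15*(-15) + 5*sqrt(2)*sqrt(-15))**2 = (-225 + 5*sqrt(2)*(I*sqrt(15)))**2 = (-225 + 5*I*sqrt(30))**2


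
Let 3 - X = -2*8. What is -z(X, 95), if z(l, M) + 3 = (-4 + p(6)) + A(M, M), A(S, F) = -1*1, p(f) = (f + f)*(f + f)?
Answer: -136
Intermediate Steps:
p(f) = 4*f² (p(f) = (2*f)*(2*f) = 4*f²)
X = 19 (X = 3 - (-2)*8 = 3 - 1*(-16) = 3 + 16 = 19)
A(S, F) = -1
z(l, M) = 136 (z(l, M) = -3 + ((-4 + 4*6²) - 1) = -3 + ((-4 + 4*36) - 1) = -3 + ((-4 + 144) - 1) = -3 + (140 - 1) = -3 + 139 = 136)
-z(X, 95) = -1*136 = -136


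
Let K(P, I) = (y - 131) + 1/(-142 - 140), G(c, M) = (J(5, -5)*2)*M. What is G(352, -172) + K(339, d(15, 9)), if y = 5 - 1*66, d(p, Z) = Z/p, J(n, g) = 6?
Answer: -636193/282 ≈ -2256.0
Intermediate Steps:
G(c, M) = 12*M (G(c, M) = (6*2)*M = 12*M)
y = -61 (y = 5 - 66 = -61)
K(P, I) = -54145/282 (K(P, I) = (-61 - 131) + 1/(-142 - 140) = -192 + 1/(-282) = -192 - 1/282 = -54145/282)
G(352, -172) + K(339, d(15, 9)) = 12*(-172) - 54145/282 = -2064 - 54145/282 = -636193/282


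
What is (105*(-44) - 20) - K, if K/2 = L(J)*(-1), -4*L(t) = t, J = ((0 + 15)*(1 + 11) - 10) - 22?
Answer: -4714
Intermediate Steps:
J = 148 (J = (15*12 - 10) - 22 = (180 - 10) - 22 = 170 - 22 = 148)
L(t) = -t/4
K = 74 (K = 2*(-¼*148*(-1)) = 2*(-37*(-1)) = 2*37 = 74)
(105*(-44) - 20) - K = (105*(-44) - 20) - 1*74 = (-4620 - 20) - 74 = -4640 - 74 = -4714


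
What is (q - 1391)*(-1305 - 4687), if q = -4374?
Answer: 34543880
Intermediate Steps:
(q - 1391)*(-1305 - 4687) = (-4374 - 1391)*(-1305 - 4687) = -5765*(-5992) = 34543880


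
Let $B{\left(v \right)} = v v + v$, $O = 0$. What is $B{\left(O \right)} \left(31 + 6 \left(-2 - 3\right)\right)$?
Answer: $0$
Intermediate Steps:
$B{\left(v \right)} = v + v^{2}$ ($B{\left(v \right)} = v^{2} + v = v + v^{2}$)
$B{\left(O \right)} \left(31 + 6 \left(-2 - 3\right)\right) = 0 \left(1 + 0\right) \left(31 + 6 \left(-2 - 3\right)\right) = 0 \cdot 1 \left(31 + 6 \left(-5\right)\right) = 0 \left(31 - 30\right) = 0 \cdot 1 = 0$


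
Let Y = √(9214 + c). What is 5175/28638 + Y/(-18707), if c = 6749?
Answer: 575/3182 - √15963/18707 ≈ 0.17395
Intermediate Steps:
Y = √15963 (Y = √(9214 + 6749) = √15963 ≈ 126.34)
5175/28638 + Y/(-18707) = 5175/28638 + √15963/(-18707) = 5175*(1/28638) + √15963*(-1/18707) = 575/3182 - √15963/18707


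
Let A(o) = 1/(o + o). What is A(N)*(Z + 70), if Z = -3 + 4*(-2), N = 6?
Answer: 59/12 ≈ 4.9167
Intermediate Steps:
A(o) = 1/(2*o)
Z = -11 (Z = -3 - 8 = -11)
A(N)*(Z + 70) = ((1/2)/6)*(-11 + 70) = ((1/2)*(1/6))*59 = (1/12)*59 = 59/12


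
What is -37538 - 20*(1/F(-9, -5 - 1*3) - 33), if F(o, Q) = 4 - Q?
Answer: -110639/3 ≈ -36880.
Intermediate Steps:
-37538 - 20*(1/F(-9, -5 - 1*3) - 33) = -37538 - 20*(1/(4 - (-5 - 1*3)) - 33) = -37538 - 20*(1/(4 - (-5 - 3)) - 33) = -37538 - 20*(1/(4 - 1*(-8)) - 33) = -37538 - 20*(1/(4 + 8) - 33) = -37538 - 20*(1/12 - 33) = -37538 - 20*(-395)/12 = -37538 - 1*(-1975/3) = -37538 + 1975/3 = -110639/3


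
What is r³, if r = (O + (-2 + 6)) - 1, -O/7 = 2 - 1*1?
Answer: -64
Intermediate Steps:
O = -7 (O = -7*(2 - 1*1) = -7*(2 - 1) = -7*1 = -7)
r = -4 (r = (-7 + (-2 + 6)) - 1 = (-7 + 4) - 1 = -3 - 1 = -4)
r³ = (-4)³ = -64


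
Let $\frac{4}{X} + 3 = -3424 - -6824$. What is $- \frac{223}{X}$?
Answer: $- \frac{757531}{4} \approx -1.8938 \cdot 10^{5}$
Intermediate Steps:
$X = \frac{4}{3397}$ ($X = \frac{4}{-3 - -3400} = \frac{4}{-3 + \left(-3424 + 6824\right)} = \frac{4}{-3 + 3400} = \frac{4}{3397} \approx 0.0011775$)
$- \frac{223}{X} = - \frac{223}{\frac{4}{3397}} = \left(-223\right) \frac{3397}{4} = - \frac{757531}{4}$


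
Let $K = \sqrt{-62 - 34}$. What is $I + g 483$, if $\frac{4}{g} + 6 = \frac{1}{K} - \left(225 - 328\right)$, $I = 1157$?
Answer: $\frac{- 1157 i + 456644 \sqrt{6}}{- i + 388 \sqrt{6}} \approx 1176.9 + 0.020957 i$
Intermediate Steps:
$K = 4 i \sqrt{6}$ ($K = \sqrt{-96} = 4 i \sqrt{6} \approx 9.798 i$)
$g = \frac{4}{97 - \frac{i \sqrt{6}}{24}}$ ($g = \frac{4}{-6 + \left(\frac{1}{4 i \sqrt{6}} - \left(225 - 328\right)\right)} = \frac{4}{-6 - \left(-103 + \frac{i \sqrt{6}}{24}\right)} = \frac{4}{-6 + \left(- \frac{i \sqrt{6}}{24} + 103\right)} = \frac{4}{-6 + \left(103 - \frac{i \sqrt{6}}{24}\right)} = \frac{4}{97 - \frac{i \sqrt{6}}{24}} \approx 0.041237 + 4.3389 \cdot 10^{-5} i$)
$I + g 483 = 1157 + \frac{16 \sqrt{6}}{- i + 388 \sqrt{6}} \cdot 483 = 1157 + \frac{7728 \sqrt{6}}{- i + 388 \sqrt{6}}$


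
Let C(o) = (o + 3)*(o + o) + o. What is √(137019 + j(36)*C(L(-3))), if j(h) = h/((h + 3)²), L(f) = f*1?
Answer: 9*√285879/13 ≈ 370.16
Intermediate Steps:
L(f) = f
C(o) = o + 2*o*(3 + o) (C(o) = (3 + o)*(2*o) + o = 2*o*(3 + o) + o = o + 2*o*(3 + o))
j(h) = h/(3 + h)² (j(h) = h/((3 + h)²) = h/(3 + h)²)
√(137019 + j(36)*C(L(-3))) = √(137019 + (36/(3 + 36)²)*(-3*(7 + 2*(-3)))) = √(137019 + (36/39²)*(-3*(7 - 6))) = √(137019 + (36*(1/1521))*(-3*1)) = √(137019 + (4/169)*(-3)) = √(137019 - 12/169) = √(23156199/169) = 9*√285879/13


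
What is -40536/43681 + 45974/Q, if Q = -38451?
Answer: -3566840030/1679578131 ≈ -2.1237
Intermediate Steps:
-40536/43681 + 45974/Q = -40536/43681 + 45974/(-38451) = -40536*1/43681 + 45974*(-1/38451) = -40536/43681 - 45974/38451 = -3566840030/1679578131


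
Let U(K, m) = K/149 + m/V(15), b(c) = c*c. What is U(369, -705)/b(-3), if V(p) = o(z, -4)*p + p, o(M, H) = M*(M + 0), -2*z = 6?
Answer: -3313/13410 ≈ -0.24705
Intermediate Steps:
z = -3 (z = -½*6 = -3)
o(M, H) = M² (o(M, H) = M*M = M²)
V(p) = 10*p (V(p) = (-3)²*p + p = 9*p + p = 10*p)
b(c) = c²
U(K, m) = K/149 + m/150 (U(K, m) = K/149 + m/((10*15)) = K*(1/149) + m/150 = K/149 + m*(1/150) = K/149 + m/150)
U(369, -705)/b(-3) = ((1/149)*369 + (1/150)*(-705))/((-3)²) = (369/149 - 47/10)/9 = -3313/1490*⅑ = -3313/13410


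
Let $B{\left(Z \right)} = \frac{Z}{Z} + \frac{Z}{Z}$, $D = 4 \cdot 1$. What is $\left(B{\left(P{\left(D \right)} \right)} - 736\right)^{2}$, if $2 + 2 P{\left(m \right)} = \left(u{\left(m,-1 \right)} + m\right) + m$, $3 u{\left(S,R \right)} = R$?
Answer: $538756$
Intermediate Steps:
$D = 4$
$u{\left(S,R \right)} = \frac{R}{3}$
$P{\left(m \right)} = - \frac{7}{6} + m$ ($P{\left(m \right)} = -1 + \frac{\left(\frac{1}{3} \left(-1\right) + m\right) + m}{2} = -1 + \frac{\left(- \frac{1}{3} + m\right) + m}{2} = -1 + \frac{- \frac{1}{3} + 2 m}{2} = -1 + \left(- \frac{1}{6} + m\right) = - \frac{7}{6} + m$)
$B{\left(Z \right)} = 2$ ($B{\left(Z \right)} = 1 + 1 = 2$)
$\left(B{\left(P{\left(D \right)} \right)} - 736\right)^{2} = \left(2 - 736\right)^{2} = \left(-734\right)^{2} = 538756$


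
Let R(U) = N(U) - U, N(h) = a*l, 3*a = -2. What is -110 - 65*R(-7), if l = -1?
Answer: -1825/3 ≈ -608.33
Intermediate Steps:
a = -⅔ (a = (⅓)*(-2) = -⅔ ≈ -0.66667)
N(h) = ⅔ (N(h) = -⅔*(-1) = ⅔)
R(U) = ⅔ - U
-110 - 65*R(-7) = -110 - 65*(⅔ - 1*(-7)) = -110 - 65*(⅔ + 7) = -110 - 65*23/3 = -110 - 1495/3 = -1825/3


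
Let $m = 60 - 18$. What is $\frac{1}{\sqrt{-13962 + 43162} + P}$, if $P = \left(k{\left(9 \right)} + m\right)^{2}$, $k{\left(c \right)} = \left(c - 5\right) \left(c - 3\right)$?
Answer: $\frac{1089}{4736384} - \frac{5 \sqrt{73}}{4736384} \approx 0.0002209$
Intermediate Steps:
$m = 42$
$k{\left(c \right)} = \left(-5 + c\right) \left(-3 + c\right)$
$P = 4356$ ($P = \left(\left(15 + 9^{2} - 72\right) + 42\right)^{2} = \left(\left(15 + 81 - 72\right) + 42\right)^{2} = \left(24 + 42\right)^{2} = 66^{2} = 4356$)
$\frac{1}{\sqrt{-13962 + 43162} + P} = \frac{1}{\sqrt{-13962 + 43162} + 4356} = \frac{1}{\sqrt{29200} + 4356} = \frac{1}{20 \sqrt{73} + 4356} = \frac{1}{4356 + 20 \sqrt{73}}$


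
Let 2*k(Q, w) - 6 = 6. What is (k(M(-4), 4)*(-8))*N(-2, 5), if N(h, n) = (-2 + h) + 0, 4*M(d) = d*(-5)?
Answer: 192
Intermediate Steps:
M(d) = -5*d/4 (M(d) = (d*(-5))/4 = (-5*d)/4 = -5*d/4)
N(h, n) = -2 + h
k(Q, w) = 6 (k(Q, w) = 3 + (½)*6 = 3 + 3 = 6)
(k(M(-4), 4)*(-8))*N(-2, 5) = (6*(-8))*(-2 - 2) = -48*(-4) = 192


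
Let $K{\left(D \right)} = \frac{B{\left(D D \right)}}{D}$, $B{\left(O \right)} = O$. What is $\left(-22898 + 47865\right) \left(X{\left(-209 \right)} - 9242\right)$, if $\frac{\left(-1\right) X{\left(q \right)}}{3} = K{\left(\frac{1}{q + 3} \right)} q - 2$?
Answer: $- \frac{47518267981}{206} \approx -2.3067 \cdot 10^{8}$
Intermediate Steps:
$K{\left(D \right)} = D$ ($K{\left(D \right)} = \frac{D D}{D} = \frac{D^{2}}{D} = D$)
$X{\left(q \right)} = 6 - \frac{3 q}{3 + q}$ ($X{\left(q \right)} = - 3 \left(\frac{q}{q + 3} - 2\right) = - 3 \left(\frac{q}{3 + q} - 2\right) = - 3 \left(-2 + \frac{q}{3 + q}\right) = 6 - \frac{3 q}{3 + q}$)
$\left(-22898 + 47865\right) \left(X{\left(-209 \right)} - 9242\right) = \left(-22898 + 47865\right) \left(\frac{3 \left(6 - 209\right)}{3 - 209} - 9242\right) = 24967 \left(3 \frac{1}{-206} \left(-203\right) - 9242\right) = 24967 \left(3 \left(- \frac{1}{206}\right) \left(-203\right) - 9242\right) = 24967 \left(\frac{609}{206} - 9242\right) = 24967 \left(- \frac{1903243}{206}\right) = - \frac{47518267981}{206}$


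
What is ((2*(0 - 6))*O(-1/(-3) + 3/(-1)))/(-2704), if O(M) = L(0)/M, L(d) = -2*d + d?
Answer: 0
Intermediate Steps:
L(d) = -d
O(M) = 0 (O(M) = (-1*0)/M = 0/M = 0)
((2*(0 - 6))*O(-1/(-3) + 3/(-1)))/(-2704) = ((2*(0 - 6))*0)/(-2704) = ((2*(-6))*0)*(-1/2704) = -12*0*(-1/2704) = 0*(-1/2704) = 0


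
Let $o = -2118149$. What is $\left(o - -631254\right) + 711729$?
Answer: $-775166$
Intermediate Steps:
$\left(o - -631254\right) + 711729 = \left(-2118149 - -631254\right) + 711729 = \left(-2118149 + 631254\right) + 711729 = -1486895 + 711729 = -775166$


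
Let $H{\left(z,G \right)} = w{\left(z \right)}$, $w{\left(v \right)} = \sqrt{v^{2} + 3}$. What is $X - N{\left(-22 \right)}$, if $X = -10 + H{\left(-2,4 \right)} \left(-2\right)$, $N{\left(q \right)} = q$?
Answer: $12 - 2 \sqrt{7} \approx 6.7085$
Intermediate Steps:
$w{\left(v \right)} = \sqrt{3 + v^{2}}$
$H{\left(z,G \right)} = \sqrt{3 + z^{2}}$
$X = -10 - 2 \sqrt{7}$ ($X = -10 + \sqrt{3 + \left(-2\right)^{2}} \left(-2\right) = -10 + \sqrt{3 + 4} \left(-2\right) = -10 + \sqrt{7} \left(-2\right) = -10 - 2 \sqrt{7} \approx -15.292$)
$X - N{\left(-22 \right)} = \left(-10 - 2 \sqrt{7}\right) - -22 = \left(-10 - 2 \sqrt{7}\right) + 22 = 12 - 2 \sqrt{7}$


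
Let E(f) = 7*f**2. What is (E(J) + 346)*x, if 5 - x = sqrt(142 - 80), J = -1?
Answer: 1765 - 353*sqrt(62) ≈ -1014.5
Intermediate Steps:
x = 5 - sqrt(62) (x = 5 - sqrt(142 - 80) = 5 - sqrt(62) ≈ -2.8740)
(E(J) + 346)*x = (7*(-1)**2 + 346)*(5 - sqrt(62)) = (7*1 + 346)*(5 - sqrt(62)) = (7 + 346)*(5 - sqrt(62)) = 353*(5 - sqrt(62)) = 1765 - 353*sqrt(62)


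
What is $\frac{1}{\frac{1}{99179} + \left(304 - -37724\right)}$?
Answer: $\frac{99179}{3771579013} \approx 2.6296 \cdot 10^{-5}$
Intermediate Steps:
$\frac{1}{\frac{1}{99179} + \left(304 - -37724\right)} = \frac{1}{\frac{1}{99179} + \left(304 + 37724\right)} = \frac{1}{\frac{1}{99179} + 38028} = \frac{1}{\frac{3771579013}{99179}} = \frac{99179}{3771579013}$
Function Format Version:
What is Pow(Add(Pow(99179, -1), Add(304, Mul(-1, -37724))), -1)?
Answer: Rational(99179, 3771579013) ≈ 2.6296e-5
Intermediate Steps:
Pow(Add(Pow(99179, -1), Add(304, Mul(-1, -37724))), -1) = Pow(Add(Rational(1, 99179), Add(304, 37724)), -1) = Pow(Add(Rational(1, 99179), 38028), -1) = Pow(Rational(3771579013, 99179), -1) = Rational(99179, 3771579013)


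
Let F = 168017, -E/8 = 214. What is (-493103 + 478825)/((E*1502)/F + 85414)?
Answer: -1199473363/7174216307 ≈ -0.16719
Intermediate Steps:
E = -1712 (E = -8*214 = -1712)
(-493103 + 478825)/((E*1502)/F + 85414) = (-493103 + 478825)/(-1712*1502/168017 + 85414) = -14278/(-2571424*1/168017 + 85414) = -14278/(-2571424/168017 + 85414) = -14278/14348432614/168017 = -14278*168017/14348432614 = -1199473363/7174216307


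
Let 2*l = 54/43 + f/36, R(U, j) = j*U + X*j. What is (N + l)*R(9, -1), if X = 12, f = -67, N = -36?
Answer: 786751/1032 ≈ 762.36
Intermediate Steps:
R(U, j) = 12*j + U*j (R(U, j) = j*U + 12*j = U*j + 12*j = 12*j + U*j)
l = -937/3096 (l = (54/43 - 67/36)/2 = (½)*(-937/1548) = -937/3096 ≈ -0.30265)
(N + l)*R(9, -1) = (-36 - 937/3096)*(-(12 + 9)) = -(-112393)*21/3096 = -112393/3096*(-21) = 786751/1032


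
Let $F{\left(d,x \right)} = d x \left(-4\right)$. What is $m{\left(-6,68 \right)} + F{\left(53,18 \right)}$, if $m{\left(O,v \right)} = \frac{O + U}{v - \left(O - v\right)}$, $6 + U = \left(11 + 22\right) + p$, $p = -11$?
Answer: $- \frac{270931}{71} \approx -3815.9$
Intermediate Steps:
$F{\left(d,x \right)} = - 4 d x$
$U = 16$ ($U = -6 + \left(\left(11 + 22\right) - 11\right) = -6 + \left(33 - 11\right) = -6 + 22 = 16$)
$m{\left(O,v \right)} = \frac{16 + O}{- O + 2 v}$ ($m{\left(O,v \right)} = \frac{O + 16}{v - \left(O - v\right)} = \frac{16 + O}{- O + 2 v}$)
$m{\left(-6,68 \right)} + F{\left(53,18 \right)} = \frac{16 - 6}{\left(-1\right) \left(-6\right) + 2 \cdot 68} - 212 \cdot 18 = \frac{1}{6 + 136} \cdot 10 - 3816 = \frac{1}{142} \cdot 10 - 3816 = \frac{5}{71} - 3816 = - \frac{270931}{71}$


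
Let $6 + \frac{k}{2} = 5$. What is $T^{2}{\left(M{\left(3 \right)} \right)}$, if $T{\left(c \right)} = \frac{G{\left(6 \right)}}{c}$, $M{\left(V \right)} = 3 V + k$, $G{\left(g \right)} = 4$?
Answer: $\frac{16}{49} \approx 0.32653$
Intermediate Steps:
$k = -2$ ($k = -12 + 2 \cdot 5 = -12 + 10 = -2$)
$M{\left(V \right)} = -2 + 3 V$ ($M{\left(V \right)} = 3 V - 2 = -2 + 3 V$)
$T{\left(c \right)} = \frac{4}{c}$
$T^{2}{\left(M{\left(3 \right)} \right)} = \left(\frac{4}{-2 + 3 \cdot 3}\right)^{2} = \left(\frac{4}{-2 + 9}\right)^{2} = \left(\frac{4}{7}\right)^{2} = \frac{16}{49}$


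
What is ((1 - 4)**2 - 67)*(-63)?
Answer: 3654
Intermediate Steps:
((1 - 4)**2 - 67)*(-63) = ((-3)**2 - 67)*(-63) = (9 - 67)*(-63) = -58*(-63) = 3654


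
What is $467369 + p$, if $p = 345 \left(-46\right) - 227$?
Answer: $451272$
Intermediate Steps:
$p = -16097$ ($p = -15870 - 227 = -16097$)
$467369 + p = 467369 - 16097 = 451272$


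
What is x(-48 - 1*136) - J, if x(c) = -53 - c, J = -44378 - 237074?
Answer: 281583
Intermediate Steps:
J = -281452
x(-48 - 1*136) - J = (-53 - (-48 - 1*136)) - 1*(-281452) = (-53 - (-48 - 136)) + 281452 = (-53 - 1*(-184)) + 281452 = (-53 + 184) + 281452 = 131 + 281452 = 281583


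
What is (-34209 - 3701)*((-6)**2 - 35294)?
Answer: 1336630780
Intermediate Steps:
(-34209 - 3701)*((-6)**2 - 35294) = -37910*(36 - 35294) = -37910*(-35258) = 1336630780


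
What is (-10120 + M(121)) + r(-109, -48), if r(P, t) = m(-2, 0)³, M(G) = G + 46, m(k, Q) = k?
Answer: -9961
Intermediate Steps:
M(G) = 46 + G
r(P, t) = -8 (r(P, t) = (-2)³ = -8)
(-10120 + M(121)) + r(-109, -48) = (-10120 + (46 + 121)) - 8 = (-10120 + 167) - 8 = -9953 - 8 = -9961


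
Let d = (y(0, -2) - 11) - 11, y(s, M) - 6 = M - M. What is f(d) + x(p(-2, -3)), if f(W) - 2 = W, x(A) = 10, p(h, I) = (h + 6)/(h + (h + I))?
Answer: -4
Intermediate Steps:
y(s, M) = 6 (y(s, M) = 6 + (M - M) = 6 + 0 = 6)
p(h, I) = (6 + h)/(I + 2*h) (p(h, I) = (6 + h)/(h + (I + h)) = (6 + h)/(I + 2*h))
d = -16 (d = (6 - 11) - 11 = -5 - 11 = -16)
f(W) = 2 + W
f(d) + x(p(-2, -3)) = (2 - 16) + 10 = -14 + 10 = -4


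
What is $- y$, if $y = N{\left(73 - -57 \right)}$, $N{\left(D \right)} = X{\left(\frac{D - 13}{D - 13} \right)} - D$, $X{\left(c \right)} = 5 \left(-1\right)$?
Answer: $135$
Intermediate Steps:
$X{\left(c \right)} = -5$
$N{\left(D \right)} = -5 - D$
$y = -135$ ($y = -5 - \left(73 - -57\right) = -5 - \left(73 + 57\right) = -5 - 130 = -135$)
$- y = \left(-1\right) \left(-135\right) = 135$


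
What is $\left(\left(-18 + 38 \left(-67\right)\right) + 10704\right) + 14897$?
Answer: $23037$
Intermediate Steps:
$\left(\left(-18 + 38 \left(-67\right)\right) + 10704\right) + 14897 = \left(\left(-18 - 2546\right) + 10704\right) + 14897 = \left(-2564 + 10704\right) + 14897 = 8140 + 14897 = 23037$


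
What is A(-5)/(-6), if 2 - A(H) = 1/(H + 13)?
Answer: -5/16 ≈ -0.31250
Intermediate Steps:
A(H) = 2 - 1/(13 + H) (A(H) = 2 - 1/(H + 13) = 2 - 1/(13 + H))
A(-5)/(-6) = ((25 + 2*(-5))/(13 - 5))/(-6) = ((25 - 10)/8)*(-⅙) = ((⅛)*15)*(-⅙) = (15/8)*(-⅙) = -5/16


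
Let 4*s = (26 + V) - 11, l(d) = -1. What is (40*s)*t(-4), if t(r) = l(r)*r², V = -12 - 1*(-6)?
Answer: -1440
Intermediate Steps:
V = -6 (V = -12 + 6 = -6)
t(r) = -r²
s = 9/4 (s = ((26 - 6) - 11)/4 = (20 - 11)/4 = (¼)*9 = 9/4 ≈ 2.2500)
(40*s)*t(-4) = (40*(9/4))*(-1*(-4)²) = 90*(-1*16) = 90*(-16) = -1440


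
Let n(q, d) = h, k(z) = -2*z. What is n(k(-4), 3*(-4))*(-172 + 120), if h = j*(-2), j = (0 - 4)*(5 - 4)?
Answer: -416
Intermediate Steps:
j = -4 (j = -4*1 = -4)
h = 8 (h = -4*(-2) = 8)
n(q, d) = 8
n(k(-4), 3*(-4))*(-172 + 120) = 8*(-172 + 120) = 8*(-52) = -416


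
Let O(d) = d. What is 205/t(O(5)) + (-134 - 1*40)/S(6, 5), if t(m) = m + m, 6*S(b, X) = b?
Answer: -307/2 ≈ -153.50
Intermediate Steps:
S(b, X) = b/6
t(m) = 2*m
205/t(O(5)) + (-134 - 1*40)/S(6, 5) = 205/((2*5)) + (-134 - 1*40)/(((⅙)*6)) = 205/10 + (-134 - 40)/1 = 205*(⅒) - 174*1 = 41/2 - 174 = -307/2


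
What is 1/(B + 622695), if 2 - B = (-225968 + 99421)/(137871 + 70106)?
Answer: 207977/129506780516 ≈ 1.6059e-6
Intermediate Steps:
B = 542501/207977 (B = 2 - (-225968 + 99421)/(137871 + 70106) = 2 - (-126547)/207977 = 2 - 1*(-126547/207977) = 2 + 126547/207977 = 542501/207977 ≈ 2.6085)
1/(B + 622695) = 1/(542501/207977 + 622695) = 1/(129506780516/207977) = 207977/129506780516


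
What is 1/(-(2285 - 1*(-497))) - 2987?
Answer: -8309835/2782 ≈ -2987.0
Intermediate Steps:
1/(-(2285 - 1*(-497))) - 2987 = 1/(-(2285 + 497)) - 2987 = 1/(-1*2782) - 2987 = 1/(-2782) - 2987 = -1/2782 - 2987 = -8309835/2782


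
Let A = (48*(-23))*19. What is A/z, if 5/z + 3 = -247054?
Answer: 5182267632/5 ≈ 1.0365e+9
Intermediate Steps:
A = -20976 (A = -1104*19 = -20976)
z = -5/247057 (z = 5/(-3 - 247054) = 5/(-247057) = 5*(-1/247057) = -5/247057 ≈ -2.0238e-5)
A/z = -20976/(-5/247057) = -20976*(-247057/5) = 5182267632/5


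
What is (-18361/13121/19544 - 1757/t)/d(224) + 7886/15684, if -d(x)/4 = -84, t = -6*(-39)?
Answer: 904354702929931/1882275009084288 ≈ 0.48046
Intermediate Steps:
t = 234
d(x) = 336 (d(x) = -4*(-84) = 336)
(-18361/13121/19544 - 1757/t)/d(224) + 7886/15684 = (-18361/13121/19544 - 1757/234)/336 + 7886/15684 = (-18361*1/13121*(1/19544) - 1757*1/234)*(1/336) + 7886*(1/15684) = (-18361/13121*1/19544 - 1757/234)*(1/336) + 3943/7842 = (-2623/36633832 - 1757/234)*(1/336) + 3943/7842 = -32183128303/4286158344*1/336 + 3943/7842 = -32183128303/1440149203584 + 3943/7842 = 904354702929931/1882275009084288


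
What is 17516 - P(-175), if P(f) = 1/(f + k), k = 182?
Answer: 122611/7 ≈ 17516.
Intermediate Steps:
P(f) = 1/(182 + f) (P(f) = 1/(f + 182) = 1/(182 + f))
17516 - P(-175) = 17516 - 1/(182 - 175) = 17516 - 1/7 = 122611/7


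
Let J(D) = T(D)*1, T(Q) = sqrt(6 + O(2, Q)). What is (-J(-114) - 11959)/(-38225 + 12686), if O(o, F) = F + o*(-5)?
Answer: 11959/25539 + I*sqrt(118)/25539 ≈ 0.46826 + 0.00042534*I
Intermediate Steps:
O(o, F) = F - 5*o
T(Q) = sqrt(-4 + Q) (T(Q) = sqrt(6 + (Q - 5*2)) = sqrt(6 + (Q - 10)) = sqrt(6 + (-10 + Q)) = sqrt(-4 + Q))
J(D) = sqrt(-4 + D) (J(D) = sqrt(-4 + D)*1 = sqrt(-4 + D))
(-J(-114) - 11959)/(-38225 + 12686) = (-sqrt(-4 - 114) - 11959)/(-38225 + 12686) = (-sqrt(-118) - 11959)/(-25539) = (-I*sqrt(118) - 11959)*(-1/25539) = (-11959 - I*sqrt(118))*(-1/25539) = 11959/25539 + I*sqrt(118)/25539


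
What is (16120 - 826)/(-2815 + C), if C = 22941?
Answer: 7647/10063 ≈ 0.75991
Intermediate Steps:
(16120 - 826)/(-2815 + C) = (16120 - 826)/(-2815 + 22941) = 15294/20126 = 15294*(1/20126) = 7647/10063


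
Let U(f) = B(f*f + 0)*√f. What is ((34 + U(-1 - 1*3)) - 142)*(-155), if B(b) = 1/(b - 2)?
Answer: 16740 - 155*I/7 ≈ 16740.0 - 22.143*I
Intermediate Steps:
B(b) = 1/(-2 + b)
U(f) = √f/(-2 + f²) (U(f) = √f/(-2 + (f*f + 0)) = √f/(-2 + (f² + 0)) = √f/(-2 + f²))
((34 + U(-1 - 1*3)) - 142)*(-155) = ((34 + √(-1 - 1*3)/(-2 + (-1 - 1*3)²)) - 142)*(-155) = ((34 + √(-1 - 3)/(-2 + (-1 - 3)²)) - 142)*(-155) = ((34 + √(-4)/(-2 + (-4)²)) - 142)*(-155) = ((34 + (2*I)/(-2 + 16)) - 142)*(-155) = ((34 + (2*I)/14) - 142)*(-155) = ((34 + (2*I)*(1/14)) - 142)*(-155) = ((34 + I/7) - 142)*(-155) = (-108 + I/7)*(-155) = 16740 - 155*I/7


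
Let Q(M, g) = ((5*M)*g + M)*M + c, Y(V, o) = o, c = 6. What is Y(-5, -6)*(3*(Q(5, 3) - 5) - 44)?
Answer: -6954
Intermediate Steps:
Q(M, g) = 6 + M*(M + 5*M*g) (Q(M, g) = ((5*M)*g + M)*M + 6 = (5*M*g + M)*M + 6 = (M + 5*M*g)*M + 6 = M*(M + 5*M*g) + 6 = 6 + M*(M + 5*M*g))
Y(-5, -6)*(3*(Q(5, 3) - 5) - 44) = -6*(3*((6 + 5**2 + 5*3*5**2) - 5) - 44) = -6*(3*((6 + 25 + 5*3*25) - 5) - 44) = -6*(3*((6 + 25 + 375) - 5) - 44) = -6*(3*(406 - 5) - 44) = -6*(3*401 - 44) = -6*(1203 - 44) = -6*1159 = -6954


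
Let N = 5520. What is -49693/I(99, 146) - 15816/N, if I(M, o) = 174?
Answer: -2886014/10005 ≈ -288.46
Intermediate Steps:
-49693/I(99, 146) - 15816/N = -49693/174 - 15816/5520 = -49693*1/174 - 15816*1/5520 = -49693/174 - 659/230 = -2886014/10005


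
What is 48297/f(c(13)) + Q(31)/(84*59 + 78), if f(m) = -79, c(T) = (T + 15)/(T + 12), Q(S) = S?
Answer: -243124649/397686 ≈ -611.35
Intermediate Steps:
c(T) = (15 + T)/(12 + T)
48297/f(c(13)) + Q(31)/(84*59 + 78) = 48297/(-79) + 31/(84*59 + 78) = 48297*(-1/79) + 31/(4956 + 78) = -48297/79 + 31/5034 = -243124649/397686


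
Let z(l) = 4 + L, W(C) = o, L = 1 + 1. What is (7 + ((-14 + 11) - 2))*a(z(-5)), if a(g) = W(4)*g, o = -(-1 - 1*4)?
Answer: 60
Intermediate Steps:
L = 2
o = 5 (o = -(-1 - 4) = -1*(-5) = 5)
W(C) = 5
z(l) = 6 (z(l) = 4 + 2 = 6)
a(g) = 5*g
(7 + ((-14 + 11) - 2))*a(z(-5)) = (7 + ((-14 + 11) - 2))*(5*6) = (7 + (-3 - 2))*30 = (7 - 5)*30 = 2*30 = 60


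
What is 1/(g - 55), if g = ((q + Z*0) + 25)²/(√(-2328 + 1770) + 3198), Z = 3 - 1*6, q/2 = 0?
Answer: 3*(-√62 + 1066*I)/(5*(-35053*I + 33*√62)) ≈ -0.018247 + 4.806e-7*I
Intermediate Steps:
q = 0 (q = 2*0 = 0)
Z = -3 (Z = 3 - 6 = -3)
g = 625/(3198 + 3*I*√62) (g = ((0 - 3*0) + 25)²/(√(-2328 + 1770) + 3198) = ((0 + 0) + 25)²/(√(-558) + 3198) = (0 + 25)²/(3*I*√62 + 3198) = 25²/(3198 + 3*I*√62) = 625/(3198 + 3*I*√62) ≈ 0.19542 - 0.0014435*I)
1/(g - 55) = 1/((333125/1704627 - 625*I*√62/3409254) - 55) = 1/(-93421360/1704627 - 625*I*√62/3409254)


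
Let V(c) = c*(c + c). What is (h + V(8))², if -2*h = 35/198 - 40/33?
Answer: 2590097449/156816 ≈ 16517.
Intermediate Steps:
V(c) = 2*c² (V(c) = c*(2*c) = 2*c²)
h = 205/396 (h = -(35/198 - 40/33)/2 = -½*(-205/198) = 205/396 ≈ 0.51768)
(h + V(8))² = (205/396 + 2*8²)² = (205/396 + 2*64)² = (205/396 + 128)² = (50893/396)² = 2590097449/156816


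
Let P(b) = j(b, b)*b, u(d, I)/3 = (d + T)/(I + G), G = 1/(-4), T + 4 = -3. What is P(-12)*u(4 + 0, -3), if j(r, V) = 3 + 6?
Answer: -3888/13 ≈ -299.08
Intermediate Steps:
j(r, V) = 9
T = -7 (T = -4 - 3 = -7)
G = -1/4 ≈ -0.25000
u(d, I) = 3*(-7 + d)/(-1/4 + I) (u(d, I) = 3*((d - 7)/(I - 1/4)) = 3*((-7 + d)/(-1/4 + I)) = 3*(-7 + d)/(-1/4 + I))
P(b) = 9*b
P(-12)*u(4 + 0, -3) = (9*(-12))*(12*(-7 + (4 + 0))/(-1 + 4*(-3))) = -1296*(-7 + 4)/(-1 - 12) = -1296*(-3)/(-13) = -1296*(-1)*(-3)/13 = -108*36/13 = -3888/13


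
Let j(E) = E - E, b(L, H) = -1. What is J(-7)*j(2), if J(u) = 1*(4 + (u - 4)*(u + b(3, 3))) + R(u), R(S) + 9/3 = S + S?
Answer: 0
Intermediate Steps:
R(S) = -3 + 2*S (R(S) = -3 + (S + S) = -3 + 2*S)
j(E) = 0
J(u) = 1 + 2*u + (-1 + u)*(-4 + u) (J(u) = 1*(4 + (u - 4)*(u - 1)) + (-3 + 2*u) = 1*(4 + (-4 + u)*(-1 + u)) + (-3 + 2*u) = 1*(4 + (-1 + u)*(-4 + u)) + (-3 + 2*u) = (4 + (-1 + u)*(-4 + u)) + (-3 + 2*u) = 1 + 2*u + (-1 + u)*(-4 + u))
J(-7)*j(2) = (5 + (-7)² - 3*(-7))*0 = (5 + 49 + 21)*0 = 75*0 = 0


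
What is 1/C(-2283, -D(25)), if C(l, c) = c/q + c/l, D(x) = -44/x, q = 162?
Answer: 1541025/15554 ≈ 99.076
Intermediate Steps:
C(l, c) = c/162 + c/l
1/C(-2283, -D(25)) = 1/((-(-44)/25)/162 - (-44)/25/(-2283)) = 1/((-(-44)/25)/162 - (-44)/25*(-1/2283)) = 1/((-1*(-44/25))/162 - 1*(-44/25)*(-1/2283)) = 1/((1/162)*(44/25) + (44/25)*(-1/2283)) = 1/(22/2025 - 44/57075) = 1/(15554/1541025) = 1541025/15554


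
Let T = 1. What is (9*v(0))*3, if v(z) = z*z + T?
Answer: 27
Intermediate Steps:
v(z) = 1 + z**2 (v(z) = z*z + 1 = z**2 + 1 = 1 + z**2)
(9*v(0))*3 = (9*(1 + 0**2))*3 = (9*(1 + 0))*3 = (9*1)*3 = 9*3 = 27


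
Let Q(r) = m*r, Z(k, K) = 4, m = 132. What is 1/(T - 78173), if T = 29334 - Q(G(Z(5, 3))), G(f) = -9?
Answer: -1/47651 ≈ -2.0986e-5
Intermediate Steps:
Q(r) = 132*r
T = 30522 (T = 29334 - 132*(-9) = 29334 - 1*(-1188) = 29334 + 1188 = 30522)
1/(T - 78173) = 1/(30522 - 78173) = 1/(-47651) = -1/47651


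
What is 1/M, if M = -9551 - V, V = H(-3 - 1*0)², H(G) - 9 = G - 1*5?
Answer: -1/9552 ≈ -0.00010469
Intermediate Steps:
H(G) = 4 + G (H(G) = 9 + (G - 1*5) = 9 + (G - 5) = 9 + (-5 + G) = 4 + G)
V = 1 (V = (4 + (-3 - 1*0))² = (4 + (-3 + 0))² = (4 - 3)² = 1² = 1)
M = -9552 (M = -9551 - 1*1 = -9551 - 1 = -9552)
1/M = 1/(-9552) = -1/9552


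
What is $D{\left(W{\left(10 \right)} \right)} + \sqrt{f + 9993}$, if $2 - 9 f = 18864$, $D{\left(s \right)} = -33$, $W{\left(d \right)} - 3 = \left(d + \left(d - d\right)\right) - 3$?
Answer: $-33 + \frac{5 \sqrt{2843}}{3} \approx 55.866$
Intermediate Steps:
$W{\left(d \right)} = d$ ($W{\left(d \right)} = 3 + \left(\left(d + \left(d - d\right)\right) - 3\right) = 3 + \left(\left(d + 0\right) - 3\right) = 3 + \left(d - 3\right) = 3 + \left(-3 + d\right) = d$)
$f = - \frac{18862}{9}$ ($f = \frac{2}{9} - 2096 = - \frac{18862}{9} \approx -2095.8$)
$D{\left(W{\left(10 \right)} \right)} + \sqrt{f + 9993} = -33 + \sqrt{- \frac{18862}{9} + 9993} = -33 + \sqrt{\frac{71075}{9}} = -33 + \frac{5 \sqrt{2843}}{3}$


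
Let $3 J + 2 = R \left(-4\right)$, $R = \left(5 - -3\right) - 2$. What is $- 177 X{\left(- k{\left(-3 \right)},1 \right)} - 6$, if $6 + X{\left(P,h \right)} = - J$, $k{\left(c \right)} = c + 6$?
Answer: $-478$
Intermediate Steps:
$R = 6$ ($R = \left(5 + 3\right) - 2 = 8 - 2 = 6$)
$k{\left(c \right)} = 6 + c$
$J = - \frac{26}{3}$ ($J = - \frac{2}{3} + \frac{6 \left(-4\right)}{3} = - \frac{2}{3} + \frac{1}{3} \left(-24\right) = - \frac{2}{3} - 8 = - \frac{26}{3} \approx -8.6667$)
$X{\left(P,h \right)} = \frac{8}{3}$ ($X{\left(P,h \right)} = -6 - - \frac{26}{3} = -6 + \frac{26}{3} = \frac{8}{3}$)
$- 177 X{\left(- k{\left(-3 \right)},1 \right)} - 6 = \left(-177\right) \frac{8}{3} - 6 = -472 - 6 = -478$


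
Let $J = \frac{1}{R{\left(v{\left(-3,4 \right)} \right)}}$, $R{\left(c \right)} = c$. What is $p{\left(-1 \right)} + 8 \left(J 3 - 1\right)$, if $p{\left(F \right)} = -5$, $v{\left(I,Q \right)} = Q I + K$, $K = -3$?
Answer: $- \frac{73}{5} \approx -14.6$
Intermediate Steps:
$v{\left(I,Q \right)} = -3 + I Q$ ($v{\left(I,Q \right)} = Q I - 3 = I Q - 3 = -3 + I Q$)
$J = - \frac{1}{15}$ ($J = \frac{1}{-3 - 12} = \frac{1}{-15} = - \frac{1}{15} \approx -0.066667$)
$p{\left(-1 \right)} + 8 \left(J 3 - 1\right) = -5 + 8 \left(\left(- \frac{1}{15}\right) 3 - 1\right) = -5 + 8 \left(- \frac{1}{5} - 1\right) = -5 + 8 \left(- \frac{6}{5}\right) = -5 - \frac{48}{5} = - \frac{73}{5}$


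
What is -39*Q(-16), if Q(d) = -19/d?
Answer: -741/16 ≈ -46.313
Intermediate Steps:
-39*Q(-16) = -(-741)/(-16) = -(-741)*(-1)/16 = -39*19/16 = -741/16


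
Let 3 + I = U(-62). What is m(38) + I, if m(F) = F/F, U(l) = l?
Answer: -64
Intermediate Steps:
m(F) = 1
I = -65 (I = -3 - 62 = -65)
m(38) + I = 1 - 65 = -64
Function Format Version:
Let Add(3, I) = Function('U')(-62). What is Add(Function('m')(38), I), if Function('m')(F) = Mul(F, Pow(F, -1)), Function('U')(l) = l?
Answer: -64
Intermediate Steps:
Function('m')(F) = 1
I = -65 (I = Add(-3, -62) = -65)
Add(Function('m')(38), I) = Add(1, -65) = -64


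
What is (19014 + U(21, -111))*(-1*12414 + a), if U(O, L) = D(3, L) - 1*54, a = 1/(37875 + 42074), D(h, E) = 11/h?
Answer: -56463571374535/239847 ≈ -2.3542e+8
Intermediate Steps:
a = 1/79949 ≈ 1.2508e-5
U(O, L) = -151/3 (U(O, L) = 11/3 - 1*54 = 11*(⅓) - 54 = 11/3 - 54 = -151/3)
(19014 + U(21, -111))*(-1*12414 + a) = (19014 - 151/3)*(-1*12414 + 1/79949) = 56891*(-12414 + 1/79949)/3 = (56891/3)*(-992486885/79949) = -56463571374535/239847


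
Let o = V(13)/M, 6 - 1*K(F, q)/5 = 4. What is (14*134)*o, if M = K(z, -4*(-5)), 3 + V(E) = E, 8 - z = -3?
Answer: 1876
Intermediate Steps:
z = 11 (z = 8 - 1*(-3) = 8 + 3 = 11)
K(F, q) = 10 (K(F, q) = 30 - 5*4 = 30 - 20 = 10)
V(E) = -3 + E
M = 10
o = 1 (o = (-3 + 13)/10 = 10*(⅒) = 1)
(14*134)*o = (14*134)*1 = 1876*1 = 1876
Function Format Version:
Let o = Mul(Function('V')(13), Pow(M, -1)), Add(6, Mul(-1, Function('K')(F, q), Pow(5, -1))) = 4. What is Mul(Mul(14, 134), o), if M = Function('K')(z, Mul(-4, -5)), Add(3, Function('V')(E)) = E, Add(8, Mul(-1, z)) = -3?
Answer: 1876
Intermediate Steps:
z = 11 (z = Add(8, Mul(-1, -3)) = Add(8, 3) = 11)
Function('K')(F, q) = 10 (Function('K')(F, q) = Add(30, Mul(-5, 4)) = Add(30, -20) = 10)
Function('V')(E) = Add(-3, E)
M = 10
o = 1 (o = Mul(Add(-3, 13), Pow(10, -1)) = Mul(10, Rational(1, 10)) = 1)
Mul(Mul(14, 134), o) = Mul(Mul(14, 134), 1) = Mul(1876, 1) = 1876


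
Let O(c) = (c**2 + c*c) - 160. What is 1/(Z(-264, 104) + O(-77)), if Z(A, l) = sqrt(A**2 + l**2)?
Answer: 5849/68381346 - 2*sqrt(1258)/34190673 ≈ 8.3460e-5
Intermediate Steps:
O(c) = -160 + 2*c**2 (O(c) = (c**2 + c**2) - 160 = 2*c**2 - 160 = -160 + 2*c**2)
1/(Z(-264, 104) + O(-77)) = 1/(sqrt((-264)**2 + 104**2) + (-160 + 2*(-77)**2)) = 1/(sqrt(69696 + 10816) + (-160 + 2*5929)) = 1/(sqrt(80512) + (-160 + 11858)) = 1/(8*sqrt(1258) + 11698) = 1/(11698 + 8*sqrt(1258))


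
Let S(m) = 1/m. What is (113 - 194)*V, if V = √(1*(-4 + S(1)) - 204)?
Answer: -243*I*√23 ≈ -1165.4*I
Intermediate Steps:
S(m) = 1/m
V = 3*I*√23 (V = √(1*(-4 + 1/1) - 204) = √(1*(-4 + 1) - 204) = √(1*(-3) - 204) = √(-3 - 204) = √(-207) = 3*I*√23 ≈ 14.387*I)
(113 - 194)*V = (113 - 194)*(3*I*√23) = -243*I*√23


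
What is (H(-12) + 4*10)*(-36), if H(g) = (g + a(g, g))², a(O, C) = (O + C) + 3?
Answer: -40644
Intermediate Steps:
a(O, C) = 3 + C + O (a(O, C) = (C + O) + 3 = 3 + C + O)
H(g) = (3 + 3*g)² (H(g) = (g + (3 + g + g))² = (g + (3 + 2*g))² = (3 + 3*g)²)
(H(-12) + 4*10)*(-36) = (9*(1 - 12)² + 4*10)*(-36) = (9*(-11)² + 40)*(-36) = (9*121 + 40)*(-36) = (1089 + 40)*(-36) = 1129*(-36) = -40644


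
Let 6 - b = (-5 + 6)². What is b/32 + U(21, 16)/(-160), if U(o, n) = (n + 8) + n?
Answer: -3/32 ≈ -0.093750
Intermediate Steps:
b = 5 (b = 6 - (-5 + 6)² = 6 - 1*1² = 6 - 1*1 = 6 - 1 = 5)
U(o, n) = 8 + 2*n (U(o, n) = (8 + n) + n = 8 + 2*n)
b/32 + U(21, 16)/(-160) = 5/32 + (8 + 2*16)/(-160) = 5*(1/32) + (8 + 32)*(-1/160) = 5/32 + 40*(-1/160) = 5/32 - ¼ = -3/32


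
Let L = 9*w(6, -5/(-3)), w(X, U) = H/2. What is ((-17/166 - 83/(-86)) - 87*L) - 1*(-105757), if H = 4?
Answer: 371860758/3569 ≈ 1.0419e+5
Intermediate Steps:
w(X, U) = 2 (w(X, U) = 4/2 = 4*(½) = 2)
L = 18 (L = 9*2 = 18)
((-17/166 - 83/(-86)) - 87*L) - 1*(-105757) = ((-17/166 - 83/(-86)) - 87*18) - 1*(-105757) = ((-17*1/166 - 83*(-1/86)) - 1566) + 105757 = ((-17/166 + 83/86) - 1566) + 105757 = (3079/3569 - 1566) + 105757 = -5585975/3569 + 105757 = 371860758/3569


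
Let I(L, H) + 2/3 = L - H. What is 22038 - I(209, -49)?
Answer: 65342/3 ≈ 21781.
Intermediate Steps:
I(L, H) = -⅔ + L - H (I(L, H) = -⅔ + (L - H) = -⅔ + L - H)
22038 - I(209, -49) = 22038 - (-⅔ + 209 - 1*(-49)) = 22038 - (-⅔ + 209 + 49) = 22038 - 1*772/3 = 22038 - 772/3 = 65342/3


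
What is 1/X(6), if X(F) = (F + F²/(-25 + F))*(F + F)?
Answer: 19/936 ≈ 0.020299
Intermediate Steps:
X(F) = 2*F*(F + F²/(-25 + F)) (X(F) = (F + F²/(-25 + F))*(2*F) = 2*F*(F + F²/(-25 + F)))
1/X(6) = 1/(6²*(-50 + 4*6)/(-25 + 6)) = 1/(36*(-50 + 24)/(-19)) = 1/(36*(-1/19)*(-26)) = 1/(936/19) = 19/936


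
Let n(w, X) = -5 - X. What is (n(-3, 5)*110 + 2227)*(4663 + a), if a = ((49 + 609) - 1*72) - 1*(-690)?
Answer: 6693253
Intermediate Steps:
a = 1276 (a = (658 - 72) + 690 = 586 + 690 = 1276)
(n(-3, 5)*110 + 2227)*(4663 + a) = ((-5 - 1*5)*110 + 2227)*(4663 + 1276) = ((-5 - 5)*110 + 2227)*5939 = (-10*110 + 2227)*5939 = (-1100 + 2227)*5939 = 1127*5939 = 6693253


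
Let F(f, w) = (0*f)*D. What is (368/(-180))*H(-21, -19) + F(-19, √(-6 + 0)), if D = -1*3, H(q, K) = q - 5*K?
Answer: -6808/45 ≈ -151.29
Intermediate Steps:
D = -3
F(f, w) = 0 (F(f, w) = (0*f)*(-3) = 0*(-3) = 0)
(368/(-180))*H(-21, -19) + F(-19, √(-6 + 0)) = (368/(-180))*(-21 - 5*(-19)) + 0 = (368*(-1/180))*(-21 + 95) + 0 = -92/45*74 + 0 = -6808/45 + 0 = -6808/45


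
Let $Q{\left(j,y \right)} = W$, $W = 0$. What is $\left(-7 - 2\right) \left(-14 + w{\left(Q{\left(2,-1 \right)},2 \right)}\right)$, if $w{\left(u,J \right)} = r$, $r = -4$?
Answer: $162$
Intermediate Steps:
$Q{\left(j,y \right)} = 0$
$w{\left(u,J \right)} = -4$
$\left(-7 - 2\right) \left(-14 + w{\left(Q{\left(2,-1 \right)},2 \right)}\right) = \left(-7 - 2\right) \left(-14 - 4\right) = \left(-9\right) \left(-18\right) = 162$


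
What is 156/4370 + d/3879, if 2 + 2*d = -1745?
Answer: -3212071/16951230 ≈ -0.18949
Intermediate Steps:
d = -1747/2 (d = -1 + (1/2)*(-1745) = -1 - 1745/2 = -1747/2 ≈ -873.50)
156/4370 + d/3879 = 156/4370 - 1747/2/3879 = 156*(1/4370) - 1747/2*1/3879 = 78/2185 - 1747/7758 = -3212071/16951230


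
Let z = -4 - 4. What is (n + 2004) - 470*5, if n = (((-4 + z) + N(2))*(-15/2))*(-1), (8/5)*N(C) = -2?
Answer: -3563/8 ≈ -445.38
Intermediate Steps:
N(C) = -5/4 (N(C) = (5/8)*(-2) = -5/4)
z = -8
n = -795/8 (n = (((-4 - 8) - 5/4)*(-15/2))*(-1) = ((-12 - 5/4)*(-15*1/2))*(-1) = -53/4*(-15/2)*(-1) = (795/8)*(-1) = -795/8 ≈ -99.375)
(n + 2004) - 470*5 = (-795/8 + 2004) - 470*5 = 15237/8 - 2350 = -3563/8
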